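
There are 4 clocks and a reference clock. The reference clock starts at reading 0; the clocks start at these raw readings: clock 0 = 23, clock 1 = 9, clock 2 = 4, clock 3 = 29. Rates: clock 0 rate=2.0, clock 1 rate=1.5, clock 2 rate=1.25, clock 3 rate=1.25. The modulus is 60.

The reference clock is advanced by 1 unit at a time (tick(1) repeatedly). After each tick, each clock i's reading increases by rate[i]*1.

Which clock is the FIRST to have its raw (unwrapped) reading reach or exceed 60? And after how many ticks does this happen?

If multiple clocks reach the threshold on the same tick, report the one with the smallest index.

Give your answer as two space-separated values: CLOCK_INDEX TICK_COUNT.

clock 0: start=23, rate=2.0, needs 60-23 = 37; ticks = ceil(37/2.0) = ceil(18.5000) = 19; reading at tick 19 = 23 + 2.0*19 = 61.0000
clock 1: start=9, rate=1.5, needs 60-9 = 51; ticks = ceil(51/1.5) = ceil(34.0000) = 34; reading at tick 34 = 9 + 1.5*34 = 60.0000
clock 2: start=4, rate=1.25, needs 60-4 = 56; ticks = ceil(56/1.25) = ceil(44.8000) = 45; reading at tick 45 = 4 + 1.25*45 = 60.2500
clock 3: start=29, rate=1.25, needs 60-29 = 31; ticks = ceil(31/1.25) = ceil(24.8000) = 25; reading at tick 25 = 29 + 1.25*25 = 60.2500
Minimum tick count = 19; winners = [0]; smallest index = 0

Answer: 0 19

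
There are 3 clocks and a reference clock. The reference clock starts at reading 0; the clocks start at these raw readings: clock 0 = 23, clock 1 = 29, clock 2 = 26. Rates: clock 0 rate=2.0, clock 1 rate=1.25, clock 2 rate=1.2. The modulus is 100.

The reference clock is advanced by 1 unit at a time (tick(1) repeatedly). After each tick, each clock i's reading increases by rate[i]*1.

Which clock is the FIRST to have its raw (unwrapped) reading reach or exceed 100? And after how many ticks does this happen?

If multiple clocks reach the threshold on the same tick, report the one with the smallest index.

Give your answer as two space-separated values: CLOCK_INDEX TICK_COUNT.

Answer: 0 39

Derivation:
clock 0: start=23, rate=2.0, needs 100-23 = 77; ticks = ceil(77/2.0) = ceil(38.5000) = 39; reading at tick 39 = 23 + 2.0*39 = 101.0000
clock 1: start=29, rate=1.25, needs 100-29 = 71; ticks = ceil(71/1.25) = ceil(56.8000) = 57; reading at tick 57 = 29 + 1.25*57 = 100.2500
clock 2: start=26, rate=1.2, needs 100-26 = 74; ticks = ceil(74/1.2) = ceil(61.6667) = 62; reading at tick 62 = 26 + 1.2*62 = 100.4000
Minimum tick count = 39; winners = [0]; smallest index = 0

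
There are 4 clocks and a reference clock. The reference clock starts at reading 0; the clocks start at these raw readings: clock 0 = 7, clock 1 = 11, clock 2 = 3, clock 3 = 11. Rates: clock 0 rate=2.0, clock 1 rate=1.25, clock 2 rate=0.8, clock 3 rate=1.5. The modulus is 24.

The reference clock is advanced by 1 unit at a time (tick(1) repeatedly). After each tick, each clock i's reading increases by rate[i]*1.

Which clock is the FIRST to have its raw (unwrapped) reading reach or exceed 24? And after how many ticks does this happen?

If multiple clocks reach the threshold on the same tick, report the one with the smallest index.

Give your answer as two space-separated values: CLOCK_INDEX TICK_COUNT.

Answer: 0 9

Derivation:
clock 0: start=7, rate=2.0, needs 24-7 = 17; ticks = ceil(17/2.0) = ceil(8.5000) = 9; reading at tick 9 = 7 + 2.0*9 = 25.0000
clock 1: start=11, rate=1.25, needs 24-11 = 13; ticks = ceil(13/1.25) = ceil(10.4000) = 11; reading at tick 11 = 11 + 1.25*11 = 24.7500
clock 2: start=3, rate=0.8, needs 24-3 = 21; ticks = ceil(21/0.8) = ceil(26.2500) = 27; reading at tick 27 = 3 + 0.8*27 = 24.6000
clock 3: start=11, rate=1.5, needs 24-11 = 13; ticks = ceil(13/1.5) = ceil(8.6667) = 9; reading at tick 9 = 11 + 1.5*9 = 24.5000
Minimum tick count = 9; winners = [0, 3]; smallest index = 0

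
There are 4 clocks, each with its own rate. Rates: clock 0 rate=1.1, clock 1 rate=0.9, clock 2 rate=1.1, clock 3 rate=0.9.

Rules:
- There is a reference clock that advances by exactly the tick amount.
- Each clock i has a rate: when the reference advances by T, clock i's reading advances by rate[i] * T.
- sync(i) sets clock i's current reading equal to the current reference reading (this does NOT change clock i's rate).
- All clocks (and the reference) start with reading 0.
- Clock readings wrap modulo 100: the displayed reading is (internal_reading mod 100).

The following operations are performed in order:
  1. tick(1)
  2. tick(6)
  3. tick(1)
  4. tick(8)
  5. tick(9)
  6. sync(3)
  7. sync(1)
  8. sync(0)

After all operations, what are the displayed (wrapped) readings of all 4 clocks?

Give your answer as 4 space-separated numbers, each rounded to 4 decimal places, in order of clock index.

After op 1 tick(1): ref=1.0000 raw=[1.1000 0.9000 1.1000 0.9000]
After op 2 tick(6): ref=7.0000 raw=[7.7000 6.3000 7.7000 6.3000]
After op 3 tick(1): ref=8.0000 raw=[8.8000 7.2000 8.8000 7.2000]
After op 4 tick(8): ref=16.0000 raw=[17.6000 14.4000 17.6000 14.4000]
After op 5 tick(9): ref=25.0000 raw=[27.5000 22.5000 27.5000 22.5000]
After op 6 sync(3): ref=25.0000 raw=[27.5000 22.5000 27.5000 25.0000]
After op 7 sync(1): ref=25.0000 raw=[27.5000 25.0000 27.5000 25.0000]
After op 8 sync(0): ref=25.0000 raw=[25.0000 25.0000 27.5000 25.0000]
Wrap final raw readings (mod 100): 25.0000 mod 100 = 25.0000; 25.0000 mod 100 = 25.0000; 27.5000 mod 100 = 27.5000; 25.0000 mod 100 = 25.0000

Answer: 25.0000 25.0000 27.5000 25.0000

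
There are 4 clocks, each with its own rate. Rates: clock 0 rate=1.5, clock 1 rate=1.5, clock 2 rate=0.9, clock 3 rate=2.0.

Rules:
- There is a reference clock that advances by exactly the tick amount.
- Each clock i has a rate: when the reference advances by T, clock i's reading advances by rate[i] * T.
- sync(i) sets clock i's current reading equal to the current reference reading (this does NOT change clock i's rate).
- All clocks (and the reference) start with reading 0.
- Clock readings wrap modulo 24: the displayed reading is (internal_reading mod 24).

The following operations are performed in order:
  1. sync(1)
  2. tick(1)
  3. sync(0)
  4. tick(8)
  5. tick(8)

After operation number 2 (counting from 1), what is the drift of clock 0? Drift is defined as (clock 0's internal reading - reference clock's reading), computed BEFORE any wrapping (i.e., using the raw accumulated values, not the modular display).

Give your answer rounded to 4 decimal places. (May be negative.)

After op 1 sync(1): ref=0.0000 raw=[0.0000 0.0000 0.0000 0.0000]
After op 2 tick(1): ref=1.0000 raw=[1.5000 1.5000 0.9000 2.0000]
Drift of clock 0 after op 2: 1.5000 - 1.0000 = 0.5000

Answer: 0.5000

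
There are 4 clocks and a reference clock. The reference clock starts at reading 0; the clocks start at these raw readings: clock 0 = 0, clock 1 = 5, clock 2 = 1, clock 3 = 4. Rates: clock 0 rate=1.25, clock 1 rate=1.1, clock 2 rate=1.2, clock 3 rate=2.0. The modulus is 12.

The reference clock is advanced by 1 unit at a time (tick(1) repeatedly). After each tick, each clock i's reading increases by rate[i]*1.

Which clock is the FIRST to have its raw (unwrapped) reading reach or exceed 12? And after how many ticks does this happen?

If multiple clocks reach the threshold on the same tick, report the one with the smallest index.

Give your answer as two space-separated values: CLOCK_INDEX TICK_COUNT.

clock 0: start=0, rate=1.25, needs 12-0 = 12; ticks = ceil(12/1.25) = ceil(9.6000) = 10; reading at tick 10 = 0 + 1.25*10 = 12.5000
clock 1: start=5, rate=1.1, needs 12-5 = 7; ticks = ceil(7/1.1) = ceil(6.3636) = 7; reading at tick 7 = 5 + 1.1*7 = 12.7000
clock 2: start=1, rate=1.2, needs 12-1 = 11; ticks = ceil(11/1.2) = ceil(9.1667) = 10; reading at tick 10 = 1 + 1.2*10 = 13.0000
clock 3: start=4, rate=2.0, needs 12-4 = 8; ticks = ceil(8/2.0) = ceil(4.0000) = 4; reading at tick 4 = 4 + 2.0*4 = 12.0000
Minimum tick count = 4; winners = [3]; smallest index = 3

Answer: 3 4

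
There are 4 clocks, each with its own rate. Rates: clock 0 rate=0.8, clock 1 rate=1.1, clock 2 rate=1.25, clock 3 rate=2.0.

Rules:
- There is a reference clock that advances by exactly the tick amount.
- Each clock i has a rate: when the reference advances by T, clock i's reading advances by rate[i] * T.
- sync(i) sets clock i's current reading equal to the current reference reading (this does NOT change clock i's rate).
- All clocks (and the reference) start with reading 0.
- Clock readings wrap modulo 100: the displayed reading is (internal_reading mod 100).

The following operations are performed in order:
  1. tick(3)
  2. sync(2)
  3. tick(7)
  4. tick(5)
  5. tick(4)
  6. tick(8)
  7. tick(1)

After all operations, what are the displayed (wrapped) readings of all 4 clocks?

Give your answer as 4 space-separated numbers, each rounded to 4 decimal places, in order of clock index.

After op 1 tick(3): ref=3.0000 raw=[2.4000 3.3000 3.7500 6.0000]
After op 2 sync(2): ref=3.0000 raw=[2.4000 3.3000 3.0000 6.0000]
After op 3 tick(7): ref=10.0000 raw=[8.0000 11.0000 11.7500 20.0000]
After op 4 tick(5): ref=15.0000 raw=[12.0000 16.5000 18.0000 30.0000]
After op 5 tick(4): ref=19.0000 raw=[15.2000 20.9000 23.0000 38.0000]
After op 6 tick(8): ref=27.0000 raw=[21.6000 29.7000 33.0000 54.0000]
After op 7 tick(1): ref=28.0000 raw=[22.4000 30.8000 34.2500 56.0000]
Wrap final raw readings (mod 100): 22.4000 mod 100 = 22.4000; 30.8000 mod 100 = 30.8000; 34.2500 mod 100 = 34.2500; 56.0000 mod 100 = 56.0000

Answer: 22.4000 30.8000 34.2500 56.0000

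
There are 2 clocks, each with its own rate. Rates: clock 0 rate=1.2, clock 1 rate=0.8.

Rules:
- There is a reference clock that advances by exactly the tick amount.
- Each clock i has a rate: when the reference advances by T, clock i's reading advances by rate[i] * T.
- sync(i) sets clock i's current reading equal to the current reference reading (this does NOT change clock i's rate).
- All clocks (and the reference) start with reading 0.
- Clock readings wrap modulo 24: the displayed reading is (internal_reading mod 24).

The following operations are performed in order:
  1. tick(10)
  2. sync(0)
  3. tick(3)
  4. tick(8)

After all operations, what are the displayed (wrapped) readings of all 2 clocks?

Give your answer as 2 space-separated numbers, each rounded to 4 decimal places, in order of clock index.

After op 1 tick(10): ref=10.0000 raw=[12.0000 8.0000]
After op 2 sync(0): ref=10.0000 raw=[10.0000 8.0000]
After op 3 tick(3): ref=13.0000 raw=[13.6000 10.4000]
After op 4 tick(8): ref=21.0000 raw=[23.2000 16.8000]
Wrap final raw readings (mod 24): 23.2000 mod 24 = 23.2000; 16.8000 mod 24 = 16.8000

Answer: 23.2000 16.8000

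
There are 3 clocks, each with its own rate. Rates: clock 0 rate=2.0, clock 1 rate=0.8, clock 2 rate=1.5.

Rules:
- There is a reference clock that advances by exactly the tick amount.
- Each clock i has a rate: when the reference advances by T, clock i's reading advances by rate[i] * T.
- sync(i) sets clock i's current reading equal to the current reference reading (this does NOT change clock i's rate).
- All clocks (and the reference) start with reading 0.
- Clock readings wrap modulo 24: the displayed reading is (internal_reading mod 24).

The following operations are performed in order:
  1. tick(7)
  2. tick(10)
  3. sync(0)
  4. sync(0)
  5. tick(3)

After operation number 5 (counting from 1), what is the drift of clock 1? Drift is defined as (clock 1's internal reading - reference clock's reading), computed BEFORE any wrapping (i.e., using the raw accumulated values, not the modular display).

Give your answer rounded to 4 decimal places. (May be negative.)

After op 1 tick(7): ref=7.0000 raw=[14.0000 5.6000 10.5000]
After op 2 tick(10): ref=17.0000 raw=[34.0000 13.6000 25.5000]
After op 3 sync(0): ref=17.0000 raw=[17.0000 13.6000 25.5000]
After op 4 sync(0): ref=17.0000 raw=[17.0000 13.6000 25.5000]
After op 5 tick(3): ref=20.0000 raw=[23.0000 16.0000 30.0000]
Drift of clock 1 after op 5: 16.0000 - 20.0000 = -4.0000

Answer: -4.0000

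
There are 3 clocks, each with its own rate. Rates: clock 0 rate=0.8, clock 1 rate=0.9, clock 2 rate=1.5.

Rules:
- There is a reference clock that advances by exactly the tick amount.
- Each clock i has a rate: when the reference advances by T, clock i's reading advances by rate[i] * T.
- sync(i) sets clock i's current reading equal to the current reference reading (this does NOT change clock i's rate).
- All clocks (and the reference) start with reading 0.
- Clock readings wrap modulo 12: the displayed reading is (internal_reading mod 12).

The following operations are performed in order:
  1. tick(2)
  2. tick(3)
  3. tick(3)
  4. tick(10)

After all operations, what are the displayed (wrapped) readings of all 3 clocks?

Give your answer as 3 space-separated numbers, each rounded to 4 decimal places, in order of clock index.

After op 1 tick(2): ref=2.0000 raw=[1.6000 1.8000 3.0000]
After op 2 tick(3): ref=5.0000 raw=[4.0000 4.5000 7.5000]
After op 3 tick(3): ref=8.0000 raw=[6.4000 7.2000 12.0000]
After op 4 tick(10): ref=18.0000 raw=[14.4000 16.2000 27.0000]
Wrap final raw readings (mod 12): 14.4000 mod 12 = 2.4000; 16.2000 mod 12 = 4.2000; 27.0000 mod 12 = 3.0000

Answer: 2.4000 4.2000 3.0000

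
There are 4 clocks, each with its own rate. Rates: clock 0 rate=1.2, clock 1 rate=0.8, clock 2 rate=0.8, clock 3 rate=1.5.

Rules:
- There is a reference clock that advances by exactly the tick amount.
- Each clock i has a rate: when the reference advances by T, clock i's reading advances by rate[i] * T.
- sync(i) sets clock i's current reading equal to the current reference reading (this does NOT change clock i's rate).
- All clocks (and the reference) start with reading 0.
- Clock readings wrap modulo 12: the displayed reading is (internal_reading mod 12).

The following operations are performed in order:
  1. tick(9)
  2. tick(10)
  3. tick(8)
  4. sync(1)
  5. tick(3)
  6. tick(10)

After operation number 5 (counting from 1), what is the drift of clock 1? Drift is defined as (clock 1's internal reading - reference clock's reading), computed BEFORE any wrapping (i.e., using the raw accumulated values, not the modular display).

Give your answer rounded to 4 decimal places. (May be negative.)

Answer: -0.6000

Derivation:
After op 1 tick(9): ref=9.0000 raw=[10.8000 7.2000 7.2000 13.5000]
After op 2 tick(10): ref=19.0000 raw=[22.8000 15.2000 15.2000 28.5000]
After op 3 tick(8): ref=27.0000 raw=[32.4000 21.6000 21.6000 40.5000]
After op 4 sync(1): ref=27.0000 raw=[32.4000 27.0000 21.6000 40.5000]
After op 5 tick(3): ref=30.0000 raw=[36.0000 29.4000 24.0000 45.0000]
Drift of clock 1 after op 5: 29.4000 - 30.0000 = -0.6000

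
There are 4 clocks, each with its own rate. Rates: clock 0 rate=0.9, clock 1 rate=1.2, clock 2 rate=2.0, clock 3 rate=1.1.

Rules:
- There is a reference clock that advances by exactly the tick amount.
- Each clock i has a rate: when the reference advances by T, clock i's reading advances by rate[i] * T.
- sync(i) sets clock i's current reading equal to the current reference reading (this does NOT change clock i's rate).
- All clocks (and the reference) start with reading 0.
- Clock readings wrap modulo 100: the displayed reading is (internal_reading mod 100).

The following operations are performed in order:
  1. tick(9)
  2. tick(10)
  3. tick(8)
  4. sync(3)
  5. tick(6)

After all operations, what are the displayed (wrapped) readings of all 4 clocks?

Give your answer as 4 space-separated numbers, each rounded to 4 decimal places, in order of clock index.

After op 1 tick(9): ref=9.0000 raw=[8.1000 10.8000 18.0000 9.9000]
After op 2 tick(10): ref=19.0000 raw=[17.1000 22.8000 38.0000 20.9000]
After op 3 tick(8): ref=27.0000 raw=[24.3000 32.4000 54.0000 29.7000]
After op 4 sync(3): ref=27.0000 raw=[24.3000 32.4000 54.0000 27.0000]
After op 5 tick(6): ref=33.0000 raw=[29.7000 39.6000 66.0000 33.6000]
Wrap final raw readings (mod 100): 29.7000 mod 100 = 29.7000; 39.6000 mod 100 = 39.6000; 66.0000 mod 100 = 66.0000; 33.6000 mod 100 = 33.6000

Answer: 29.7000 39.6000 66.0000 33.6000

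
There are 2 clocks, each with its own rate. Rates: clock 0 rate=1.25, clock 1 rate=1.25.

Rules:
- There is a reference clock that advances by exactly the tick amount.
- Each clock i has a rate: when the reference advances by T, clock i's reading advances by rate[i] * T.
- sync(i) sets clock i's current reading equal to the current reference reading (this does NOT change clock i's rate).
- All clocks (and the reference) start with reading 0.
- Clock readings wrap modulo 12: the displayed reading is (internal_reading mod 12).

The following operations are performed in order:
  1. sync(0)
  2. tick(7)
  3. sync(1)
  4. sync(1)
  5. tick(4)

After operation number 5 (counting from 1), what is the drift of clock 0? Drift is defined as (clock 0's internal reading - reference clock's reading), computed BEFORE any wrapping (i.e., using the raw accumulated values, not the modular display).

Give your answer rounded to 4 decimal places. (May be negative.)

Answer: 2.7500

Derivation:
After op 1 sync(0): ref=0.0000 raw=[0.0000 0.0000]
After op 2 tick(7): ref=7.0000 raw=[8.7500 8.7500]
After op 3 sync(1): ref=7.0000 raw=[8.7500 7.0000]
After op 4 sync(1): ref=7.0000 raw=[8.7500 7.0000]
After op 5 tick(4): ref=11.0000 raw=[13.7500 12.0000]
Drift of clock 0 after op 5: 13.7500 - 11.0000 = 2.7500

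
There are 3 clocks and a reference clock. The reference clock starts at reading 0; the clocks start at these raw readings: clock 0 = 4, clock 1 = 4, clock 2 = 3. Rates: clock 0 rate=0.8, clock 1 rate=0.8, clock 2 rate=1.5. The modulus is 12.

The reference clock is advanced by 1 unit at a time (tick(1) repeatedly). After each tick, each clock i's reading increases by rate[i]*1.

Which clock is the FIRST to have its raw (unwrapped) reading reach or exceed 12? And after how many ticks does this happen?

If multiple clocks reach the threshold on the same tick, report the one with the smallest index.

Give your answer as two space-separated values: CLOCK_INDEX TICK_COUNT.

clock 0: start=4, rate=0.8, needs 12-4 = 8; ticks = ceil(8/0.8) = ceil(10.0000) = 10; reading at tick 10 = 4 + 0.8*10 = 12.0000
clock 1: start=4, rate=0.8, needs 12-4 = 8; ticks = ceil(8/0.8) = ceil(10.0000) = 10; reading at tick 10 = 4 + 0.8*10 = 12.0000
clock 2: start=3, rate=1.5, needs 12-3 = 9; ticks = ceil(9/1.5) = ceil(6.0000) = 6; reading at tick 6 = 3 + 1.5*6 = 12.0000
Minimum tick count = 6; winners = [2]; smallest index = 2

Answer: 2 6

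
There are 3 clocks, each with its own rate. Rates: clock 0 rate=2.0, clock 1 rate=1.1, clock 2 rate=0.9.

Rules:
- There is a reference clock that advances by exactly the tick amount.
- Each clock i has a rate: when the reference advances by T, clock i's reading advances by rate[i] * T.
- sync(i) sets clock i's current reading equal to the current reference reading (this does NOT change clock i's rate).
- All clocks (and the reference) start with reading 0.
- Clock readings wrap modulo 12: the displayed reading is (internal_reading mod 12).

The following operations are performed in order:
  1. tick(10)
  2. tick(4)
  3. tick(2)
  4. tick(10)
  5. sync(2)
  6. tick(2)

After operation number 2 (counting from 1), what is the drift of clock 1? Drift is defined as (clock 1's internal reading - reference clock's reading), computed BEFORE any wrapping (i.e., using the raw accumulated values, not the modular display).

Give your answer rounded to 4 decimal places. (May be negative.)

Answer: 1.4000

Derivation:
After op 1 tick(10): ref=10.0000 raw=[20.0000 11.0000 9.0000]
After op 2 tick(4): ref=14.0000 raw=[28.0000 15.4000 12.6000]
Drift of clock 1 after op 2: 15.4000 - 14.0000 = 1.4000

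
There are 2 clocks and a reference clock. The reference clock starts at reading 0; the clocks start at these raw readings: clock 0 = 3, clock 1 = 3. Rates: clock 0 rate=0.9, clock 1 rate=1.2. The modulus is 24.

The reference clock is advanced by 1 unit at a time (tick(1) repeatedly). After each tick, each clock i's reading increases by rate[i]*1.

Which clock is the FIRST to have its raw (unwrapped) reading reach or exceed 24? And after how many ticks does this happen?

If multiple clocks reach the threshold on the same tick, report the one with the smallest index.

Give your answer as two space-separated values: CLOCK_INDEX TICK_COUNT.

Answer: 1 18

Derivation:
clock 0: start=3, rate=0.9, needs 24-3 = 21; ticks = ceil(21/0.9) = ceil(23.3333) = 24; reading at tick 24 = 3 + 0.9*24 = 24.6000
clock 1: start=3, rate=1.2, needs 24-3 = 21; ticks = ceil(21/1.2) = ceil(17.5000) = 18; reading at tick 18 = 3 + 1.2*18 = 24.6000
Minimum tick count = 18; winners = [1]; smallest index = 1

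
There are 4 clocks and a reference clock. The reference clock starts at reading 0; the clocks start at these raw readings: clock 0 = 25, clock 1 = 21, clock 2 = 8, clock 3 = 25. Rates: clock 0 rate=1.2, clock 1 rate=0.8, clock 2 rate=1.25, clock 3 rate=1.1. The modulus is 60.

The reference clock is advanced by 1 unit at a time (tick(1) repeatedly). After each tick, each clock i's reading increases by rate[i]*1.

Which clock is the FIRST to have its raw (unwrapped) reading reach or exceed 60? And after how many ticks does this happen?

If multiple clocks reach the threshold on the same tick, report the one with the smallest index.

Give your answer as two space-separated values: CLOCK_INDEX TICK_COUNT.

clock 0: start=25, rate=1.2, needs 60-25 = 35; ticks = ceil(35/1.2) = ceil(29.1667) = 30; reading at tick 30 = 25 + 1.2*30 = 61.0000
clock 1: start=21, rate=0.8, needs 60-21 = 39; ticks = ceil(39/0.8) = ceil(48.7500) = 49; reading at tick 49 = 21 + 0.8*49 = 60.2000
clock 2: start=8, rate=1.25, needs 60-8 = 52; ticks = ceil(52/1.25) = ceil(41.6000) = 42; reading at tick 42 = 8 + 1.25*42 = 60.5000
clock 3: start=25, rate=1.1, needs 60-25 = 35; ticks = ceil(35/1.1) = ceil(31.8182) = 32; reading at tick 32 = 25 + 1.1*32 = 60.2000
Minimum tick count = 30; winners = [0]; smallest index = 0

Answer: 0 30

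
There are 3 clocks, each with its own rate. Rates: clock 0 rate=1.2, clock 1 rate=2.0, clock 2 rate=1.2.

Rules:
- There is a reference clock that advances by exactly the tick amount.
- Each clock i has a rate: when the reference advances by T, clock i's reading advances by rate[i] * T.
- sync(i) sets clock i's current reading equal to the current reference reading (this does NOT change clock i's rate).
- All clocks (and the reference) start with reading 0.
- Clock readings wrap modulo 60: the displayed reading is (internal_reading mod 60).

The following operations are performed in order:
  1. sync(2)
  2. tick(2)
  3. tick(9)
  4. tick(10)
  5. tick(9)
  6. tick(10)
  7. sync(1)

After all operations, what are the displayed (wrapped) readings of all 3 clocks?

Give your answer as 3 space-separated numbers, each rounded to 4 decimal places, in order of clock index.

Answer: 48.0000 40.0000 48.0000

Derivation:
After op 1 sync(2): ref=0.0000 raw=[0.0000 0.0000 0.0000]
After op 2 tick(2): ref=2.0000 raw=[2.4000 4.0000 2.4000]
After op 3 tick(9): ref=11.0000 raw=[13.2000 22.0000 13.2000]
After op 4 tick(10): ref=21.0000 raw=[25.2000 42.0000 25.2000]
After op 5 tick(9): ref=30.0000 raw=[36.0000 60.0000 36.0000]
After op 6 tick(10): ref=40.0000 raw=[48.0000 80.0000 48.0000]
After op 7 sync(1): ref=40.0000 raw=[48.0000 40.0000 48.0000]
Wrap final raw readings (mod 60): 48.0000 mod 60 = 48.0000; 40.0000 mod 60 = 40.0000; 48.0000 mod 60 = 48.0000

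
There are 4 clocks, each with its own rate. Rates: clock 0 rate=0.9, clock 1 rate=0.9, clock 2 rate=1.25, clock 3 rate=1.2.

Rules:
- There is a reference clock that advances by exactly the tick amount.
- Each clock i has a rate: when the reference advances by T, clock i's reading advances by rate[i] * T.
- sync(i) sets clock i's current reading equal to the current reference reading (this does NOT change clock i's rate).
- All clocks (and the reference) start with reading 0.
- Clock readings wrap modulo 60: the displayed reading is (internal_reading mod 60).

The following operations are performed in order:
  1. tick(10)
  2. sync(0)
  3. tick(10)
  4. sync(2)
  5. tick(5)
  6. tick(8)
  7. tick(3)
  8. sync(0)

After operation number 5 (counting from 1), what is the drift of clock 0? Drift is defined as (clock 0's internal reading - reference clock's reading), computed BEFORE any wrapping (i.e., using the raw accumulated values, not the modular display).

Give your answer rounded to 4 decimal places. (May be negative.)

Answer: -1.5000

Derivation:
After op 1 tick(10): ref=10.0000 raw=[9.0000 9.0000 12.5000 12.0000]
After op 2 sync(0): ref=10.0000 raw=[10.0000 9.0000 12.5000 12.0000]
After op 3 tick(10): ref=20.0000 raw=[19.0000 18.0000 25.0000 24.0000]
After op 4 sync(2): ref=20.0000 raw=[19.0000 18.0000 20.0000 24.0000]
After op 5 tick(5): ref=25.0000 raw=[23.5000 22.5000 26.2500 30.0000]
Drift of clock 0 after op 5: 23.5000 - 25.0000 = -1.5000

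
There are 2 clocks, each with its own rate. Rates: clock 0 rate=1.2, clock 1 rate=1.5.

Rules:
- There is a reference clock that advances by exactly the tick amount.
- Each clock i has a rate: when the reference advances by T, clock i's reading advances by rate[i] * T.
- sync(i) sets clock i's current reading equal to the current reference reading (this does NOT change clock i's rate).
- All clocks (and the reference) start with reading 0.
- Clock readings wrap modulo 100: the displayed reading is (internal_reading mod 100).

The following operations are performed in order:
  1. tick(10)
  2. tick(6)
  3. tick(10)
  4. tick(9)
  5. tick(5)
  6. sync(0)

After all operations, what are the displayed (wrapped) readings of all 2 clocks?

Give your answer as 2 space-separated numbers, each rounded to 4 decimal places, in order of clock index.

Answer: 40.0000 60.0000

Derivation:
After op 1 tick(10): ref=10.0000 raw=[12.0000 15.0000]
After op 2 tick(6): ref=16.0000 raw=[19.2000 24.0000]
After op 3 tick(10): ref=26.0000 raw=[31.2000 39.0000]
After op 4 tick(9): ref=35.0000 raw=[42.0000 52.5000]
After op 5 tick(5): ref=40.0000 raw=[48.0000 60.0000]
After op 6 sync(0): ref=40.0000 raw=[40.0000 60.0000]
Wrap final raw readings (mod 100): 40.0000 mod 100 = 40.0000; 60.0000 mod 100 = 60.0000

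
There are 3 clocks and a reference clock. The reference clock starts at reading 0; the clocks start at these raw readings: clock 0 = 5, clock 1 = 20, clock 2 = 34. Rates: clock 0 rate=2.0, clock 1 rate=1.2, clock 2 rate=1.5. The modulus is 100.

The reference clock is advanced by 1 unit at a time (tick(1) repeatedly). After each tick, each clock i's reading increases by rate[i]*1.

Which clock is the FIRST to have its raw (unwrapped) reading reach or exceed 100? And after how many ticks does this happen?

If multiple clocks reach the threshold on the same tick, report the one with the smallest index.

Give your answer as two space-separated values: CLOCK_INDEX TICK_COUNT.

Answer: 2 44

Derivation:
clock 0: start=5, rate=2.0, needs 100-5 = 95; ticks = ceil(95/2.0) = ceil(47.5000) = 48; reading at tick 48 = 5 + 2.0*48 = 101.0000
clock 1: start=20, rate=1.2, needs 100-20 = 80; ticks = ceil(80/1.2) = ceil(66.6667) = 67; reading at tick 67 = 20 + 1.2*67 = 100.4000
clock 2: start=34, rate=1.5, needs 100-34 = 66; ticks = ceil(66/1.5) = ceil(44.0000) = 44; reading at tick 44 = 34 + 1.5*44 = 100.0000
Minimum tick count = 44; winners = [2]; smallest index = 2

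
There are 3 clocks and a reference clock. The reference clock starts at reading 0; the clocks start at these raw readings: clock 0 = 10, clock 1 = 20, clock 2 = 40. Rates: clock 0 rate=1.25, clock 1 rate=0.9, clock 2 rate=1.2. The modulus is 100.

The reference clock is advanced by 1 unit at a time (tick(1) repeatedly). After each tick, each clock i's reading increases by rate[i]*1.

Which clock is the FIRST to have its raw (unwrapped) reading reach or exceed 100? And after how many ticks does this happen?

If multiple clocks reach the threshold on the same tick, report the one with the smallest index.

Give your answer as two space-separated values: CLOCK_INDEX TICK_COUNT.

Answer: 2 50

Derivation:
clock 0: start=10, rate=1.25, needs 100-10 = 90; ticks = ceil(90/1.25) = ceil(72.0000) = 72; reading at tick 72 = 10 + 1.25*72 = 100.0000
clock 1: start=20, rate=0.9, needs 100-20 = 80; ticks = ceil(80/0.9) = ceil(88.8889) = 89; reading at tick 89 = 20 + 0.9*89 = 100.1000
clock 2: start=40, rate=1.2, needs 100-40 = 60; ticks = ceil(60/1.2) = ceil(50.0000) = 50; reading at tick 50 = 40 + 1.2*50 = 100.0000
Minimum tick count = 50; winners = [2]; smallest index = 2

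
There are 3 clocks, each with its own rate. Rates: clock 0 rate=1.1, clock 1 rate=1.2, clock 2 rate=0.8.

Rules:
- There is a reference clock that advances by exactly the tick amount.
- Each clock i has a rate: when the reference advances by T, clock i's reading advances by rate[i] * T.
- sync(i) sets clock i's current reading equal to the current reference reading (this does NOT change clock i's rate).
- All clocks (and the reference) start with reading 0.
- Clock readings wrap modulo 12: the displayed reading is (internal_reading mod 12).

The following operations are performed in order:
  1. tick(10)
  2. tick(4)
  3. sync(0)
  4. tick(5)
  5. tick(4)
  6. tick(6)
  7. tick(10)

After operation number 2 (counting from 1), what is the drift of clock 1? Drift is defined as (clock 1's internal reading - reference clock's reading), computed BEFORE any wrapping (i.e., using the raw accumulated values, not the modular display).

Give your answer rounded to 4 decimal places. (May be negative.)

After op 1 tick(10): ref=10.0000 raw=[11.0000 12.0000 8.0000]
After op 2 tick(4): ref=14.0000 raw=[15.4000 16.8000 11.2000]
Drift of clock 1 after op 2: 16.8000 - 14.0000 = 2.8000

Answer: 2.8000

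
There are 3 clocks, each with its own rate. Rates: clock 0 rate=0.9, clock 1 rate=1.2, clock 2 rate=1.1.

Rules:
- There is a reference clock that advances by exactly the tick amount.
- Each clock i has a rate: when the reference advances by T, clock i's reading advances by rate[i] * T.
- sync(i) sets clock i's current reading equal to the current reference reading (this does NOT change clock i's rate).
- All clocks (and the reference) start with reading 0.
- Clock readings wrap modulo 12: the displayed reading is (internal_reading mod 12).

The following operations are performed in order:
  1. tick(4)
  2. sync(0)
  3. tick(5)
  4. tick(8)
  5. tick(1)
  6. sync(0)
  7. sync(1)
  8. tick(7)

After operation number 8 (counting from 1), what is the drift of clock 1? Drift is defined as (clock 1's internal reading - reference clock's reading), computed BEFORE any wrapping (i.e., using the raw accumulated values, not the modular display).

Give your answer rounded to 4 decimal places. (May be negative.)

After op 1 tick(4): ref=4.0000 raw=[3.6000 4.8000 4.4000]
After op 2 sync(0): ref=4.0000 raw=[4.0000 4.8000 4.4000]
After op 3 tick(5): ref=9.0000 raw=[8.5000 10.8000 9.9000]
After op 4 tick(8): ref=17.0000 raw=[15.7000 20.4000 18.7000]
After op 5 tick(1): ref=18.0000 raw=[16.6000 21.6000 19.8000]
After op 6 sync(0): ref=18.0000 raw=[18.0000 21.6000 19.8000]
After op 7 sync(1): ref=18.0000 raw=[18.0000 18.0000 19.8000]
After op 8 tick(7): ref=25.0000 raw=[24.3000 26.4000 27.5000]
Drift of clock 1 after op 8: 26.4000 - 25.0000 = 1.4000

Answer: 1.4000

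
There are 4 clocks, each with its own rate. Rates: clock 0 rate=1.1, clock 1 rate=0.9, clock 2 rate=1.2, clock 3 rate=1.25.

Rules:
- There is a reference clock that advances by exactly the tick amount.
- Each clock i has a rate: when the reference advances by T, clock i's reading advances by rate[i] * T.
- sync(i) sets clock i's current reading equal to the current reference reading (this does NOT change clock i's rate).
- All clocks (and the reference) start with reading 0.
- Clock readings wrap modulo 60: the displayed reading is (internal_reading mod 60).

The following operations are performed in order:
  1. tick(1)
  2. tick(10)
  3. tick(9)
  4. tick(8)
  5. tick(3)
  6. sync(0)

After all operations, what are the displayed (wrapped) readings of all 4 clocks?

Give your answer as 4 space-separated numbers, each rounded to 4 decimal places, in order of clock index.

After op 1 tick(1): ref=1.0000 raw=[1.1000 0.9000 1.2000 1.2500]
After op 2 tick(10): ref=11.0000 raw=[12.1000 9.9000 13.2000 13.7500]
After op 3 tick(9): ref=20.0000 raw=[22.0000 18.0000 24.0000 25.0000]
After op 4 tick(8): ref=28.0000 raw=[30.8000 25.2000 33.6000 35.0000]
After op 5 tick(3): ref=31.0000 raw=[34.1000 27.9000 37.2000 38.7500]
After op 6 sync(0): ref=31.0000 raw=[31.0000 27.9000 37.2000 38.7500]
Wrap final raw readings (mod 60): 31.0000 mod 60 = 31.0000; 27.9000 mod 60 = 27.9000; 37.2000 mod 60 = 37.2000; 38.7500 mod 60 = 38.7500

Answer: 31.0000 27.9000 37.2000 38.7500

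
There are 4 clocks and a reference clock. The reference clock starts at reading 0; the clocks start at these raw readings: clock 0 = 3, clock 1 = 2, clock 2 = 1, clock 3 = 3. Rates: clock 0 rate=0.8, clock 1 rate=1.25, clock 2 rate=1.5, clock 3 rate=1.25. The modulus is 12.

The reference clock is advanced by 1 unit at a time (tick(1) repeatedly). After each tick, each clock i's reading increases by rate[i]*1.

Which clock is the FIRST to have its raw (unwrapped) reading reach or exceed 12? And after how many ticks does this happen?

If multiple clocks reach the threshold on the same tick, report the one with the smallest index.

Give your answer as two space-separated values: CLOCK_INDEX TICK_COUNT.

Answer: 1 8

Derivation:
clock 0: start=3, rate=0.8, needs 12-3 = 9; ticks = ceil(9/0.8) = ceil(11.2500) = 12; reading at tick 12 = 3 + 0.8*12 = 12.6000
clock 1: start=2, rate=1.25, needs 12-2 = 10; ticks = ceil(10/1.25) = ceil(8.0000) = 8; reading at tick 8 = 2 + 1.25*8 = 12.0000
clock 2: start=1, rate=1.5, needs 12-1 = 11; ticks = ceil(11/1.5) = ceil(7.3333) = 8; reading at tick 8 = 1 + 1.5*8 = 13.0000
clock 3: start=3, rate=1.25, needs 12-3 = 9; ticks = ceil(9/1.25) = ceil(7.2000) = 8; reading at tick 8 = 3 + 1.25*8 = 13.0000
Minimum tick count = 8; winners = [1, 2, 3]; smallest index = 1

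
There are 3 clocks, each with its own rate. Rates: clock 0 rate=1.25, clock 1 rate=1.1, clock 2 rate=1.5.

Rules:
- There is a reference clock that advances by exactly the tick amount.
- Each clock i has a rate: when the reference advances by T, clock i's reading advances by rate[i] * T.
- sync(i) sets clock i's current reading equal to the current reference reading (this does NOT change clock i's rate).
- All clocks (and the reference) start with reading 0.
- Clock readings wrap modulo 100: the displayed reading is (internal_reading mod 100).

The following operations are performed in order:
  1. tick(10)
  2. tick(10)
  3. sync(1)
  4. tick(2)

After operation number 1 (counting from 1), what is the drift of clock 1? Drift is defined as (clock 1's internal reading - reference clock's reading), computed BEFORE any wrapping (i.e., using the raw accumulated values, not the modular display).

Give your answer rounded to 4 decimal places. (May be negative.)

Answer: 1.0000

Derivation:
After op 1 tick(10): ref=10.0000 raw=[12.5000 11.0000 15.0000]
Drift of clock 1 after op 1: 11.0000 - 10.0000 = 1.0000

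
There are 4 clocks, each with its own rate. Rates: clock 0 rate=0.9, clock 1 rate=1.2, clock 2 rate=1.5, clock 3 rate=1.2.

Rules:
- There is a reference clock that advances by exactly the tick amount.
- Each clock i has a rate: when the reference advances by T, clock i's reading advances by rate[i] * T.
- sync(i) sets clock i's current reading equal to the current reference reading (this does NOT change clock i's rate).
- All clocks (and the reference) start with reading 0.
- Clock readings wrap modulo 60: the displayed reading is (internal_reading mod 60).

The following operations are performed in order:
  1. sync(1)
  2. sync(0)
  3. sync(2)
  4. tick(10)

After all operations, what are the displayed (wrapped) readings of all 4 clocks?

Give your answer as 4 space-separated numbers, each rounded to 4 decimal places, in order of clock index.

Answer: 9.0000 12.0000 15.0000 12.0000

Derivation:
After op 1 sync(1): ref=0.0000 raw=[0.0000 0.0000 0.0000 0.0000]
After op 2 sync(0): ref=0.0000 raw=[0.0000 0.0000 0.0000 0.0000]
After op 3 sync(2): ref=0.0000 raw=[0.0000 0.0000 0.0000 0.0000]
After op 4 tick(10): ref=10.0000 raw=[9.0000 12.0000 15.0000 12.0000]
Wrap final raw readings (mod 60): 9.0000 mod 60 = 9.0000; 12.0000 mod 60 = 12.0000; 15.0000 mod 60 = 15.0000; 12.0000 mod 60 = 12.0000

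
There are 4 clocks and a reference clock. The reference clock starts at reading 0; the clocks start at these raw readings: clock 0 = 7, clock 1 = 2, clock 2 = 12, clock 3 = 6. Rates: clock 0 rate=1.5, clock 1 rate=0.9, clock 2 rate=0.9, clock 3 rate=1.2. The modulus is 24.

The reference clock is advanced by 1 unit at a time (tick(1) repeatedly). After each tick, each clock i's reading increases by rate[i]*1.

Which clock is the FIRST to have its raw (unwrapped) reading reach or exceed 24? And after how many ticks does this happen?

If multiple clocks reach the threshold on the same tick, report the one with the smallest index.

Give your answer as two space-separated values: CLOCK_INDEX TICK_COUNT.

clock 0: start=7, rate=1.5, needs 24-7 = 17; ticks = ceil(17/1.5) = ceil(11.3333) = 12; reading at tick 12 = 7 + 1.5*12 = 25.0000
clock 1: start=2, rate=0.9, needs 24-2 = 22; ticks = ceil(22/0.9) = ceil(24.4444) = 25; reading at tick 25 = 2 + 0.9*25 = 24.5000
clock 2: start=12, rate=0.9, needs 24-12 = 12; ticks = ceil(12/0.9) = ceil(13.3333) = 14; reading at tick 14 = 12 + 0.9*14 = 24.6000
clock 3: start=6, rate=1.2, needs 24-6 = 18; ticks = ceil(18/1.2) = ceil(15.0000) = 15; reading at tick 15 = 6 + 1.2*15 = 24.0000
Minimum tick count = 12; winners = [0]; smallest index = 0

Answer: 0 12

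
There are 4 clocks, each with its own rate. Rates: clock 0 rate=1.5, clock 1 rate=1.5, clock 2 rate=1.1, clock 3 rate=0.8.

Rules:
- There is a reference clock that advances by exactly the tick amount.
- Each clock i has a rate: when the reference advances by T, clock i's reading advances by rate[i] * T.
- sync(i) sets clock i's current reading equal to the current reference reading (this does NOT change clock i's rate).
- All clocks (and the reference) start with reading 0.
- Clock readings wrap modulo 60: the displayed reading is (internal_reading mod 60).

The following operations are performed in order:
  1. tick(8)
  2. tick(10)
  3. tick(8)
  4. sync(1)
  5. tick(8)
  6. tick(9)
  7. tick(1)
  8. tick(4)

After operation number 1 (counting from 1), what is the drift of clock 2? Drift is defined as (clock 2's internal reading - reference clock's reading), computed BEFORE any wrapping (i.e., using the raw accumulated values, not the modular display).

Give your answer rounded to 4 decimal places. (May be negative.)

After op 1 tick(8): ref=8.0000 raw=[12.0000 12.0000 8.8000 6.4000]
Drift of clock 2 after op 1: 8.8000 - 8.0000 = 0.8000

Answer: 0.8000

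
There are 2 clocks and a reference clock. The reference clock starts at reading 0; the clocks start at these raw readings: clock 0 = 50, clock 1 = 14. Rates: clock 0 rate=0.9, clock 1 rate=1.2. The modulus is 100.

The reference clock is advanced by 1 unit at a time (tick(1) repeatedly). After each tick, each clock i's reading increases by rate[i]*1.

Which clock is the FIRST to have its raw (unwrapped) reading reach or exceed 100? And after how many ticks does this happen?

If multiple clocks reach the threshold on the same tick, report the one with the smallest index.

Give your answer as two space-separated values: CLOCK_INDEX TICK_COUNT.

clock 0: start=50, rate=0.9, needs 100-50 = 50; ticks = ceil(50/0.9) = ceil(55.5556) = 56; reading at tick 56 = 50 + 0.9*56 = 100.4000
clock 1: start=14, rate=1.2, needs 100-14 = 86; ticks = ceil(86/1.2) = ceil(71.6667) = 72; reading at tick 72 = 14 + 1.2*72 = 100.4000
Minimum tick count = 56; winners = [0]; smallest index = 0

Answer: 0 56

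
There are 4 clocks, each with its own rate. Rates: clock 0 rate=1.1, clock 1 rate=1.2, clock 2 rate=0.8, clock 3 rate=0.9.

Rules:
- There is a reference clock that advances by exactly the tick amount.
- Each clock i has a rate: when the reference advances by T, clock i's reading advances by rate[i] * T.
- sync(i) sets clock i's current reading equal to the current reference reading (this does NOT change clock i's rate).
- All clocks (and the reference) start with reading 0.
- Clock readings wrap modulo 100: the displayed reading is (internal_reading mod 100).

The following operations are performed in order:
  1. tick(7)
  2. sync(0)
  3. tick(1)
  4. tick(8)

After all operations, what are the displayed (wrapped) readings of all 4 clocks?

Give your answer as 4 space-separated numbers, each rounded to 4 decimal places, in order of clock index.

After op 1 tick(7): ref=7.0000 raw=[7.7000 8.4000 5.6000 6.3000]
After op 2 sync(0): ref=7.0000 raw=[7.0000 8.4000 5.6000 6.3000]
After op 3 tick(1): ref=8.0000 raw=[8.1000 9.6000 6.4000 7.2000]
After op 4 tick(8): ref=16.0000 raw=[16.9000 19.2000 12.8000 14.4000]
Wrap final raw readings (mod 100): 16.9000 mod 100 = 16.9000; 19.2000 mod 100 = 19.2000; 12.8000 mod 100 = 12.8000; 14.4000 mod 100 = 14.4000

Answer: 16.9000 19.2000 12.8000 14.4000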